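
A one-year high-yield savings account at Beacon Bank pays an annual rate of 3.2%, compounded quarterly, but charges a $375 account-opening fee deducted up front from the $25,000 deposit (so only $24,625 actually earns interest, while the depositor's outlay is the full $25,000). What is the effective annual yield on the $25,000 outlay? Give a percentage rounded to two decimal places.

1.69%

Value after one year: 24,625 × (1 + 0.032/4)^4 = 24,625 × 1.032386 = $25,422.51.
Effective yield on the $25,000 outlay: 25,422.51 / 25,000 − 1 = 0.016900 = 1.69%.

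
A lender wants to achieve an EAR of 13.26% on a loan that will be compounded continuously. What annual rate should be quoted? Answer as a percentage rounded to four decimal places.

12.4516%

Continuous: nominal r satisfies e^r − 1 = 0.1326.
r = ln(1 + 0.1326) = ln(1.1326) = 0.124516 = 12.4516%.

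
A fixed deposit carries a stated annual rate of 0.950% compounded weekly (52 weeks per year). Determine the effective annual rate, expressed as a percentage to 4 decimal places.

EAR = (1 + 0.00950/52)^52 − 1.
= 1.009544 − 1 = 0.9544%.

0.9544%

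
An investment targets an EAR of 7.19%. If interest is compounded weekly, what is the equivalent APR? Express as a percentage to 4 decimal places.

(1 + r/52)^52 − 1 = 0.0719, so 1 + r/52 = 1.0719^(1/52).
r/52 = 0.001336, so r = 0.069479 = 6.9479%.

6.9479%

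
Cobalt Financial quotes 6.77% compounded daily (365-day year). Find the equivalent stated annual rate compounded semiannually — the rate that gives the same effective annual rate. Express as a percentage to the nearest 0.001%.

EAR = (1 + 0.0677/365)^365 − 1 = 0.070038.
Solve (1 + r/2)^2 = 1.070038: r/2 = 1.070038^(1/2) − 1 = 0.034426, so r = 0.068852 = 6.885%.

6.885%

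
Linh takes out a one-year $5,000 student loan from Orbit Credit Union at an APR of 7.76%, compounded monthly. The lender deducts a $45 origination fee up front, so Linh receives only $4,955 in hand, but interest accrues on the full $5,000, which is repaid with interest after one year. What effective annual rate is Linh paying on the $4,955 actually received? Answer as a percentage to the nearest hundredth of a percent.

9.02%

Amount owed after one year: 5,000 × (1 + 0.0776/12)^12 = 5,000 × 1.080420 = $5,402.10.
Effective rate on net proceeds: 5,402.10 / 4,955 − 1 = 0.090232 = 9.02%.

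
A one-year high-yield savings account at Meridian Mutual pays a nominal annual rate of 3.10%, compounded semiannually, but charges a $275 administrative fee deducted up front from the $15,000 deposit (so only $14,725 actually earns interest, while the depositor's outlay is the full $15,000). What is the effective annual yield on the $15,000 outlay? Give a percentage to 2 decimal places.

1.23%

Value after one year: 14,725 × (1 + 0.0310/2)^2 = 14,725 × 1.031240 = $15,185.01.
Effective yield on the $15,000 outlay: 15,185.01 / 15,000 − 1 = 0.012334 = 1.23%.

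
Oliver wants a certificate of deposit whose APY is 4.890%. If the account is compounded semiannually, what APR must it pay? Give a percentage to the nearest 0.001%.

(1 + r/2)^2 − 1 = 0.04890, so 1 + r/2 = 1.04890^(1/2).
r/2 = 0.024158, so r = 0.048316 = 4.832%.

4.832%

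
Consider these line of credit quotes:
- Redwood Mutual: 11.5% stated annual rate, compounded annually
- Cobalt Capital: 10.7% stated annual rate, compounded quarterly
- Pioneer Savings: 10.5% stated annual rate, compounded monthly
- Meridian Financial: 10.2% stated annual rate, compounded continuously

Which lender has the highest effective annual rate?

Redwood Mutual: compounded annually, EAR = 11.500%
Cobalt Capital: (1 + 0.107/4)^4 − 1 = 11.137%
Pioneer Savings: (1 + 0.105/12)^12 − 1 = 11.020%
Meridian Financial: e^0.102 − 1 = 10.738%
The highest effective annual rate is Redwood Mutual at 11.500%.

Redwood Mutual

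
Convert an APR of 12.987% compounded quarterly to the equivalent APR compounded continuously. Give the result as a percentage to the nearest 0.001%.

12.781%

EAR = (1 + 0.12987/4)^4 − 1 = 0.136333.
Equivalent continuous rate: r = ln(1 + 0.136333) = 0.127806 = 12.781%.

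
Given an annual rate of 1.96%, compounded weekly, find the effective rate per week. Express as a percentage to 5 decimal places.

0.03769%

With a nominal annual rate compounded weekly, the periodic rate is the nominal rate divided by 52.
i = 0.0196 / 52 = 0.0003769 = 0.03769%.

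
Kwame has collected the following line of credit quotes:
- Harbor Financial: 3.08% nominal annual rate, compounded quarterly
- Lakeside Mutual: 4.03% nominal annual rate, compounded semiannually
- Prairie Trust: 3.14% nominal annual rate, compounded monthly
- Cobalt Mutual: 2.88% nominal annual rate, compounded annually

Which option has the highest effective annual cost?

Lakeside Mutual

Harbor Financial: (1 + 0.0308/4)^4 − 1 = 3.116%
Lakeside Mutual: (1 + 0.0403/2)^2 − 1 = 4.071%
Prairie Trust: (1 + 0.0314/12)^12 − 1 = 3.186%
Cobalt Mutual: compounded annually, EAR = 2.880%
The highest effective annual rate is Lakeside Mutual at 4.071%.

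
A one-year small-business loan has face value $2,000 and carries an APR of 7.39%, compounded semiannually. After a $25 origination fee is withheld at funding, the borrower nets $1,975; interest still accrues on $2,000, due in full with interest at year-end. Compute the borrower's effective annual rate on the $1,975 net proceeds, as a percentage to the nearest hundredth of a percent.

Amount owed after one year: 2,000 × (1 + 0.0739/2)^2 = 2,000 × 1.075265 = $2,150.53.
Effective rate on net proceeds: 2,150.53 / 1,975 − 1 = 0.088876 = 8.89%.

8.89%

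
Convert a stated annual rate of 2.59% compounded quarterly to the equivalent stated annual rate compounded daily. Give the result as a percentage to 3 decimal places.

EAR = (1 + 0.0259/4)^4 − 1 = 0.026153.
Solve (1 + r/365)^365 = 1.026153: r/365 = 1.026153^(1/365) − 1 = 0.000071, so r = 0.025817 = 2.582%.

2.582%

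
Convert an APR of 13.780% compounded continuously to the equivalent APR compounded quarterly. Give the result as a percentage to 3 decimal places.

EAR under continuous compounding: e^0.13780 − 1 = 0.147746.
Solve (1 + r/4)^4 = 1.147746: r/4 = 1.147746^(1/4) − 1 = 0.035050, so r = 0.140201 = 14.020%.

14.020%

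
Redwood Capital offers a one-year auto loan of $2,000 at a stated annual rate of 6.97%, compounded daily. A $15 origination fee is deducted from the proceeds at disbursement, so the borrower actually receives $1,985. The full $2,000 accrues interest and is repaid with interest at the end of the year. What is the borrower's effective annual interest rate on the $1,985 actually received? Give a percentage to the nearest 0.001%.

8.028%

Amount owed after one year: 2,000 × (1 + 0.0697/365)^365 = 2,000 × 1.072179 = $2,144.36.
Effective rate on net proceeds: 2,144.36 / 1,985 − 1 = 0.080281 = 8.028%.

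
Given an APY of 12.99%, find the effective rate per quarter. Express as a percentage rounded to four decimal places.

The per-quarter rate i satisfies (1 + i)^4 = 1 + 0.1299.
i = 1.1299^(1/4) − 1 = 0.0310032 = 3.1003%.

3.1003%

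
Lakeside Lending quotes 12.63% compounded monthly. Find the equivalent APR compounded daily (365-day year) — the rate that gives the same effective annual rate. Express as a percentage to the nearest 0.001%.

12.566%

EAR = (1 + 0.1263/12)^12 − 1 = 0.133874.
Solve (1 + r/365)^365 = 1.133874: r/365 = 1.133874^(1/365) − 1 = 0.000344, so r = 0.125662 = 12.566%.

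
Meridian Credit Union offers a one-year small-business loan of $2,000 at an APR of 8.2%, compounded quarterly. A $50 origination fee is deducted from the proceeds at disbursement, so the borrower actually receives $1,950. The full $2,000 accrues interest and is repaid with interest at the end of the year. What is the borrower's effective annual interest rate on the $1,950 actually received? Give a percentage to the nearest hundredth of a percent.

11.24%

Amount owed after one year: 2,000 × (1 + 0.082/4)^4 = 2,000 × 1.084556 = $2,169.11.
Effective rate on net proceeds: 2,169.11 / 1,950 − 1 = 0.112365 = 11.24%.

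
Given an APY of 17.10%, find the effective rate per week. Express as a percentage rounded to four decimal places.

The per-week rate i satisfies (1 + i)^52 = 1 + 0.1710.
i = 1.1710^(1/52) − 1 = 0.0030403 = 0.3040%.

0.3040%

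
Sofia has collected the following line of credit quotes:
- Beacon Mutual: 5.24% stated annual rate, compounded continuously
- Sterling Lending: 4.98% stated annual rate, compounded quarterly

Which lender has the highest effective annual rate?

Beacon Mutual

Beacon Mutual: e^0.0524 − 1 = 5.380%
Sterling Lending: (1 + 0.0498/4)^4 − 1 = 5.074%
The highest effective annual rate is Beacon Mutual at 5.380%.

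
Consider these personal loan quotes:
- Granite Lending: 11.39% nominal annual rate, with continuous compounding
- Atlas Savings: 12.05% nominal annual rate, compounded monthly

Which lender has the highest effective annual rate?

Atlas Savings

Granite Lending: e^0.1139 − 1 = 12.064%
Atlas Savings: (1 + 0.1205/12)^12 − 1 = 12.738%
The highest effective annual rate is Atlas Savings at 12.738%.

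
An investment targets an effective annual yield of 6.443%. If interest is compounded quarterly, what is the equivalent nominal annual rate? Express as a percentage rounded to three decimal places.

(1 + r/4)^4 − 1 = 0.06443, so 1 + r/4 = 1.06443^(1/4).
r/4 = 0.015732, so r = 0.062929 = 6.293%.

6.293%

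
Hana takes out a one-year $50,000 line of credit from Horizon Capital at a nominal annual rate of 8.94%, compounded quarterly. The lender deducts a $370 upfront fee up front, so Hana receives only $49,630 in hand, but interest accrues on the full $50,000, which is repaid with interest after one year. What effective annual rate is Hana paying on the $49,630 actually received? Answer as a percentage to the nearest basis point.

10.06%

Amount owed after one year: 50,000 × (1 + 0.0894/4)^4 = 50,000 × 1.092442 = $54,622.10.
Effective rate on net proceeds: 54,622.10 / 49,630 − 1 = 0.100586 = 10.06%.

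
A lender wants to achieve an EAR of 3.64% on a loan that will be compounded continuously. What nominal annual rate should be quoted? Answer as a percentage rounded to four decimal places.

3.5753%

Continuous: nominal r satisfies e^r − 1 = 0.0364.
r = ln(1 + 0.0364) = ln(1.0364) = 0.035753 = 3.5753%.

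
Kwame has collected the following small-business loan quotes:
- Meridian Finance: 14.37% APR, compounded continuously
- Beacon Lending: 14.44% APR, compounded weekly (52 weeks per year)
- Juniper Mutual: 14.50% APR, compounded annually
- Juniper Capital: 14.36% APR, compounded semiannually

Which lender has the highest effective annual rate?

Meridian Finance: e^0.1437 − 1 = 15.454%
Beacon Lending: (1 + 0.1444/52)^52 − 1 = 15.511%
Juniper Mutual: compounded annually, EAR = 14.500%
Juniper Capital: (1 + 0.1436/2)^2 − 1 = 14.876%
The highest effective annual rate is Beacon Lending at 15.511%.

Beacon Lending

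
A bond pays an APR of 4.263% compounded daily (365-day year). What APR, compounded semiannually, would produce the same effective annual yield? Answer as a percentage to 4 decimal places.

EAR = (1 + 0.04263/365)^365 − 1 = 0.043549.
Solve (1 + r/2)^2 = 1.043549: r/2 = 1.043549^(1/2) − 1 = 0.021543, so r = 0.043085 = 4.3085%.

4.3085%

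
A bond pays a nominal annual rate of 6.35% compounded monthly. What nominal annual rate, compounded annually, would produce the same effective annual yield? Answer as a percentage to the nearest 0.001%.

6.538%

EAR = (1 + 0.0635/12)^12 − 1 = 0.065381.
Compounded annually, the equivalent nominal rate is the EAR itself: 6.538%.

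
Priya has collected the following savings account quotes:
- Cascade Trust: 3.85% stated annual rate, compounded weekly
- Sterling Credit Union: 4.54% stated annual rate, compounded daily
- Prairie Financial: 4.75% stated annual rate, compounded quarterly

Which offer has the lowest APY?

Cascade Trust: (1 + 0.0385/52)^52 − 1 = 3.924%
Sterling Credit Union: (1 + 0.0454/365)^365 − 1 = 4.644%
Prairie Financial: (1 + 0.0475/4)^4 − 1 = 4.835%
The lowest effective annual rate is Cascade Trust at 3.924%.

Cascade Trust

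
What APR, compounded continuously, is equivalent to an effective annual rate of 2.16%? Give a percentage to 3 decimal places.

Continuous: nominal r satisfies e^r − 1 = 0.0216.
r = ln(1 + 0.0216) = ln(1.0216) = 0.021370 = 2.137%.

2.137%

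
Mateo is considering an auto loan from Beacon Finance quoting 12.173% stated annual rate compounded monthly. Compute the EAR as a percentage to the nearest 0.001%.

12.876%

EAR = (1 + 0.12173/12)^12 − 1.
= 1.128757 − 1 = 12.876%.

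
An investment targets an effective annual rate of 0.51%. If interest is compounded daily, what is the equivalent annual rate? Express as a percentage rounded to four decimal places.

0.5087%

(1 + r/365)^365 − 1 = 0.0051, so 1 + r/365 = 1.0051^(1/365).
r/365 = 0.000014, so r = 0.005087 = 0.5087%.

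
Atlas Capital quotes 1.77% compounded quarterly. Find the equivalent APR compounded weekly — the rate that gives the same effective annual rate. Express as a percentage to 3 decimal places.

EAR = (1 + 0.0177/4)^4 − 1 = 0.017818.
Solve (1 + r/52)^52 = 1.017818: r/52 = 1.017818^(1/52) − 1 = 0.000340, so r = 0.017664 = 1.766%.

1.766%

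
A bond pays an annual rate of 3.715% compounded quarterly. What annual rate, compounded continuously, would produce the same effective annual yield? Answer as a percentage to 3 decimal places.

3.698%

EAR = (1 + 0.03715/4)^4 − 1 = 0.037671.
Equivalent continuous rate: r = ln(1 + 0.037671) = 0.036979 = 3.698%.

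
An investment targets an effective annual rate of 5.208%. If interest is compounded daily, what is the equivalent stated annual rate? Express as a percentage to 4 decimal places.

5.0773%

(1 + r/365)^365 − 1 = 0.05208, so 1 + r/365 = 1.05208^(1/365).
r/365 = 0.000139, so r = 0.050773 = 5.0773%.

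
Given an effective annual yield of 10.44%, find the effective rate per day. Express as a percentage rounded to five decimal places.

0.02721%

The per-day rate i satisfies (1 + i)^365 = 1 + 0.1044.
i = 1.1044^(1/365) − 1 = 0.0002721 = 0.02721%.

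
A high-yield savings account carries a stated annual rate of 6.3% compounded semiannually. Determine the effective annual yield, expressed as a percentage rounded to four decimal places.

6.3992%

EAR = (1 + 0.063/2)^2 − 1.
= 1.063992 − 1 = 6.3992%.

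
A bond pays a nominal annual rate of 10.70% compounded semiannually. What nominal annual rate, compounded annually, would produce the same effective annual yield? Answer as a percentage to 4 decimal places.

10.9862%

EAR = (1 + 0.1070/2)^2 − 1 = 0.109862.
Compounded annually, the equivalent nominal rate is the EAR itself: 10.9862%.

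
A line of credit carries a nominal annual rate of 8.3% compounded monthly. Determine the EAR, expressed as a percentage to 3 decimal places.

EAR = (1 + 0.083/12)^12 − 1.
= (1 + 0.006917)^12 − 1 = 1.086231 − 1 = 8.623%.

8.623%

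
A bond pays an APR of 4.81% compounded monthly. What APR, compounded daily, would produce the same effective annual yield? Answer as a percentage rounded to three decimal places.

EAR = (1 + 0.0481/12)^12 − 1 = 0.049175.
Solve (1 + r/365)^365 = 1.049175: r/365 = 1.049175^(1/365) − 1 = 0.000132, so r = 0.048007 = 4.801%.

4.801%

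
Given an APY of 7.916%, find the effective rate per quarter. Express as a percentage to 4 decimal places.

The per-quarter rate i satisfies (1 + i)^4 = 1 + 0.07916.
i = 1.07916^(1/4) − 1 = 0.0192283 = 1.9228%.

1.9228%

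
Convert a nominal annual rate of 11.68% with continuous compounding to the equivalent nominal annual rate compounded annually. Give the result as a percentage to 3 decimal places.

12.389%

EAR under continuous compounding: e^0.1168 − 1 = 0.123895.
Compounded annually, the equivalent nominal rate is the EAR itself: 12.389%.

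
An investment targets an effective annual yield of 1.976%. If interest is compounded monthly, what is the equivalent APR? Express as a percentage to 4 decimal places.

(1 + r/12)^12 − 1 = 0.01976, so 1 + r/12 = 1.01976^(1/12).
r/12 = 0.001632, so r = 0.019583 = 1.9583%.

1.9583%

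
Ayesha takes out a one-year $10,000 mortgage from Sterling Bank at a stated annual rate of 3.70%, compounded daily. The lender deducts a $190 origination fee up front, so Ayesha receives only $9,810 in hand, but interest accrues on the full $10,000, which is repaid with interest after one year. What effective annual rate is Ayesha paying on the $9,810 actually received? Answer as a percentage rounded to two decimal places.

Amount owed after one year: 10,000 × (1 + 0.0370/365)^365 = 10,000 × 1.037691 = $10,376.91.
Effective rate on net proceeds: 10,376.91 / 9,810 − 1 = 0.057789 = 5.78%.

5.78%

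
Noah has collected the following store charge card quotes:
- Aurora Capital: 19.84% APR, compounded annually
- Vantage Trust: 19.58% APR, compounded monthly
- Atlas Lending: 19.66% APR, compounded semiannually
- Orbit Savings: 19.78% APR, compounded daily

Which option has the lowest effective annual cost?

Aurora Capital

Aurora Capital: compounded annually, EAR = 19.840%
Vantage Trust: (1 + 0.1958/12)^12 − 1 = 21.436%
Atlas Lending: (1 + 0.1966/2)^2 − 1 = 20.626%
Orbit Savings: (1 + 0.1978/365)^365 − 1 = 21.865%
The lowest effective annual rate is Aurora Capital at 19.840%.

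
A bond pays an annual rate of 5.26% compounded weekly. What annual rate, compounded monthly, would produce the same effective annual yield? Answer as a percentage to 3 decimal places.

EAR = (1 + 0.0526/52)^52 − 1 = 0.053980.
Solve (1 + r/12)^12 = 1.053980: r/12 = 1.053980^(1/12) − 1 = 0.004391, so r = 0.052689 = 5.269%.

5.269%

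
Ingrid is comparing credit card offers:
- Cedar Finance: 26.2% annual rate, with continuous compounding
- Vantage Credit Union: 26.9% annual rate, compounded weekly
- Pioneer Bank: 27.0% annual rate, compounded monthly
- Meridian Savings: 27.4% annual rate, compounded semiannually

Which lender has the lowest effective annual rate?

Cedar Finance: e^0.262 − 1 = 29.953%
Vantage Credit Union: (1 + 0.269/52)^52 − 1 = 30.775%
Pioneer Bank: (1 + 0.270/12)^12 − 1 = 30.605%
Meridian Savings: (1 + 0.274/2)^2 − 1 = 29.277%
The lowest effective annual rate is Meridian Savings at 29.277%.

Meridian Savings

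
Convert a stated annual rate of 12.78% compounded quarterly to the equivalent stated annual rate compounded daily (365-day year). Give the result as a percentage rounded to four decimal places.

12.5823%

EAR = (1 + 0.1278/4)^4 − 1 = 0.134056.
Solve (1 + r/365)^365 = 1.134056: r/365 = 1.134056^(1/365) − 1 = 0.000345, so r = 0.125823 = 12.5823%.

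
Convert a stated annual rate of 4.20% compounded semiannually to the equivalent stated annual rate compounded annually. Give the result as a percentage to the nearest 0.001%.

4.244%

EAR = (1 + 0.0420/2)^2 − 1 = 0.042441.
Compounded annually, the equivalent nominal rate is the EAR itself: 4.244%.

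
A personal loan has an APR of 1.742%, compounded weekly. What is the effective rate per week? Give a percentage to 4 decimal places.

0.0335%

With a nominal annual rate compounded weekly, the periodic rate is the nominal rate divided by 52.
i = 0.01742 / 52 = 0.0003350 = 0.0335%.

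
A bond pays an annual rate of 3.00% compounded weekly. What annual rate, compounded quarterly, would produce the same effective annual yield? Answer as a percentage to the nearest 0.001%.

3.010%

EAR = (1 + 0.0300/52)^52 − 1 = 0.030446.
Solve (1 + r/4)^4 = 1.030446: r/4 = 1.030446^(1/4) − 1 = 0.007526, so r = 0.030104 = 3.010%.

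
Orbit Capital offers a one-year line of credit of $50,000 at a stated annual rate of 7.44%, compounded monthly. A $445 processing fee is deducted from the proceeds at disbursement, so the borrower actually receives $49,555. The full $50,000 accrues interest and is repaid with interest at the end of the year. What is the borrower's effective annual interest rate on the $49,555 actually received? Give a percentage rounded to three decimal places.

8.666%

Amount owed after one year: 50,000 × (1 + 0.0744/12)^12 = 50,000 × 1.076990 = $53,849.51.
Effective rate on net proceeds: 53,849.51 / 49,555 − 1 = 0.086661 = 8.666%.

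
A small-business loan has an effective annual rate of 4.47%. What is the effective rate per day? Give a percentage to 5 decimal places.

0.01198%

The per-day rate i satisfies (1 + i)^365 = 1 + 0.0447.
i = 1.0447^(1/365) − 1 = 0.0001198 = 0.01198%.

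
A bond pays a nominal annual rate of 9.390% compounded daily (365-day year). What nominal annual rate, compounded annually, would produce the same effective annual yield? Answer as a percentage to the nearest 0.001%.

9.844%

EAR = (1 + 0.09390/365)^365 − 1 = 0.098437.
Compounded annually, the equivalent nominal rate is the EAR itself: 9.844%.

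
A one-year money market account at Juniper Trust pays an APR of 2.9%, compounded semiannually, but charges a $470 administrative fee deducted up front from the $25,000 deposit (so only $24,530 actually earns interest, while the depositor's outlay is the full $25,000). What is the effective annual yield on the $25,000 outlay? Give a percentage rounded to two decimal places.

0.99%

Value after one year: 24,530 × (1 + 0.029/2)^2 = 24,530 × 1.029210 = $25,246.53.
Effective yield on the $25,000 outlay: 25,246.53 / 25,000 − 1 = 0.009861 = 0.99%.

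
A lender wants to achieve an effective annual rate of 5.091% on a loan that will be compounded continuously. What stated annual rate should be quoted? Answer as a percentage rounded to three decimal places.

Continuous: nominal r satisfies e^r − 1 = 0.05091.
r = ln(1 + 0.05091) = ln(1.05091) = 0.049656 = 4.966%.

4.966%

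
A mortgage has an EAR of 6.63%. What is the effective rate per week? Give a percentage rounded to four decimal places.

0.1235%

The per-week rate i satisfies (1 + i)^52 = 1 + 0.0663.
i = 1.0663^(1/52) − 1 = 0.0012353 = 0.1235%.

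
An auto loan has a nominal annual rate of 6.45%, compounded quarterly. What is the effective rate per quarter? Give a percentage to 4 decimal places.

With a nominal annual rate compounded quarterly, the periodic rate is the nominal rate divided by 4.
i = 0.0645 / 4 = 0.0161250 = 1.6125%.

1.6125%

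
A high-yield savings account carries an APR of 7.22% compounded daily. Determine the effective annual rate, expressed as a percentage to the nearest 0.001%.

EAR = (1 + 0.0722/365)^365 − 1.
= 1.074863 − 1 = 7.486%.

7.486%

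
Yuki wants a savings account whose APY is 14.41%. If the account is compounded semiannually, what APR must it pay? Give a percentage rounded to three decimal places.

13.925%

(1 + r/2)^2 − 1 = 0.1441, so 1 + r/2 = 1.1441^(1/2).
r/2 = 0.069626, so r = 0.139252 = 13.925%.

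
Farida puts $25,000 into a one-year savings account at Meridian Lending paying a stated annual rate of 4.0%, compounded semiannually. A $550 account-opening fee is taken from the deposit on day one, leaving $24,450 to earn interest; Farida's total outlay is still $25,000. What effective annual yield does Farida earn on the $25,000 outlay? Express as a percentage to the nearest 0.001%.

1.751%

Value after one year: 24,450 × (1 + 0.040/2)^2 = 24,450 × 1.040400 = $25,437.78.
Effective yield on the $25,000 outlay: 25,437.78 / 25,000 − 1 = 0.017511 = 1.751%.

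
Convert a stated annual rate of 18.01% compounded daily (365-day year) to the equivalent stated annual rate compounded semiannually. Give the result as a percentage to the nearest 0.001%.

EAR = (1 + 0.1801/365)^365 − 1 = 0.197284.
Solve (1 + r/2)^2 = 1.197284: r/2 = 1.197284^(1/2) − 1 = 0.094205, so r = 0.188409 = 18.841%.

18.841%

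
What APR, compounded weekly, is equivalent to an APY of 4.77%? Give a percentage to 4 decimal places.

(1 + r/52)^52 − 1 = 0.0477, so 1 + r/52 = 1.0477^(1/52).
r/52 = 0.000897, so r = 0.046618 = 4.6618%.

4.6618%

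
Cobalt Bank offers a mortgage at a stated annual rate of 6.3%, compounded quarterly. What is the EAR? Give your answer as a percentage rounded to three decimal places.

6.450%

EAR = (1 + 0.063/4)^4 − 1.
= 1.064504 − 1 = 6.450%.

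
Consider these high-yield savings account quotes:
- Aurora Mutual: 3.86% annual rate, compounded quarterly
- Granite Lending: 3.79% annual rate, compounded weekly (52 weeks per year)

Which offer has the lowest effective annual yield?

Aurora Mutual: (1 + 0.0386/4)^4 − 1 = 3.916%
Granite Lending: (1 + 0.0379/52)^52 − 1 = 3.861%
The lowest effective annual rate is Granite Lending at 3.861%.

Granite Lending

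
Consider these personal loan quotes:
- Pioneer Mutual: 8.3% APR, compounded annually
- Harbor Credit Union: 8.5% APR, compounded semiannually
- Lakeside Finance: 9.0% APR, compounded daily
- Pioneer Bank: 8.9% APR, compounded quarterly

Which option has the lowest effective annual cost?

Pioneer Mutual

Pioneer Mutual: compounded annually, EAR = 8.300%
Harbor Credit Union: (1 + 0.085/2)^2 − 1 = 8.681%
Lakeside Finance: (1 + 0.090/365)^365 − 1 = 9.416%
Pioneer Bank: (1 + 0.089/4)^4 − 1 = 9.201%
The lowest effective annual rate is Pioneer Mutual at 8.300%.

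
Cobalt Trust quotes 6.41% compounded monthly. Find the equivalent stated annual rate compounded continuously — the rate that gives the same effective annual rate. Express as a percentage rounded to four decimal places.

6.3929%

EAR = (1 + 0.0641/12)^12 − 1 = 0.066017.
Equivalent continuous rate: r = ln(1 + 0.066017) = 0.063929 = 6.3929%.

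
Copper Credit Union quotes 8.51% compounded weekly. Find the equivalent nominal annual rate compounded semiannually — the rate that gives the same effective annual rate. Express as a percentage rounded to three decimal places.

8.686%

EAR = (1 + 0.0851/52)^52 − 1 = 0.088750.
Solve (1 + r/2)^2 = 1.088750: r/2 = 1.088750^(1/2) − 1 = 0.043432, so r = 0.086864 = 8.686%.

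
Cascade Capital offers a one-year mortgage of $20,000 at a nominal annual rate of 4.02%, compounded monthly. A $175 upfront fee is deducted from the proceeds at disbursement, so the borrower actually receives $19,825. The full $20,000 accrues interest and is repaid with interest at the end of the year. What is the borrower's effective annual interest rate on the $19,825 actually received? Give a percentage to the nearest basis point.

Amount owed after one year: 20,000 × (1 + 0.0402/12)^12 = 20,000 × 1.040949 = $20,818.98.
Effective rate on net proceeds: 20,818.98 / 19,825 − 1 = 0.050138 = 5.01%.

5.01%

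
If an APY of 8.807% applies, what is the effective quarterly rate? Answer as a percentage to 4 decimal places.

2.1326%

The per-quarter rate i satisfies (1 + i)^4 = 1 + 0.08807.
i = 1.08807^(1/4) − 1 = 0.0213256 = 2.1326%.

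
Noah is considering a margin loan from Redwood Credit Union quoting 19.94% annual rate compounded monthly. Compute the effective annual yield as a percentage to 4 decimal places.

EAR = (1 + 0.1994/12)^12 − 1.
= 1.218672 − 1 = 21.8672%.

21.8672%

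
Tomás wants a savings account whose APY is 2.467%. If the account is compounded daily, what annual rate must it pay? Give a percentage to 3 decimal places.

(1 + r/365)^365 − 1 = 0.02467, so 1 + r/365 = 1.02467^(1/365).
r/365 = 0.000067, so r = 0.024371 = 2.437%.

2.437%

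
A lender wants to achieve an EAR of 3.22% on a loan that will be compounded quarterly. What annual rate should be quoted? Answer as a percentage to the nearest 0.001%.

3.182%

(1 + r/4)^4 − 1 = 0.0322, so 1 + r/4 = 1.0322^(1/4).
r/4 = 0.007955, so r = 0.031818 = 3.182%.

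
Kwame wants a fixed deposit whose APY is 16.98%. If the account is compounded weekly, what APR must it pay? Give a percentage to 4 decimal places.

15.7070%

(1 + r/52)^52 − 1 = 0.1698, so 1 + r/52 = 1.1698^(1/52).
r/52 = 0.003021, so r = 0.157070 = 15.7070%.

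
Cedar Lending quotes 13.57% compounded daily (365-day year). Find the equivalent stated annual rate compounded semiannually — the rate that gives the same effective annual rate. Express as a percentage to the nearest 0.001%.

14.038%

EAR = (1 + 0.1357/365)^365 − 1 = 0.145309.
Solve (1 + r/2)^2 = 1.145309: r/2 = 1.145309^(1/2) − 1 = 0.070191, so r = 0.140383 = 14.038%.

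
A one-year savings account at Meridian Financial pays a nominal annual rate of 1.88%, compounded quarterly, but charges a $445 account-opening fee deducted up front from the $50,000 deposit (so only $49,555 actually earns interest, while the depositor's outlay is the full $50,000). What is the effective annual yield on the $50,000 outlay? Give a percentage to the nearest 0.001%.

0.986%

Value after one year: 49,555 × (1 + 0.0188/4)^4 = 49,555 × 1.018933 = $50,493.22.
Effective yield on the $50,000 outlay: 50,493.22 / 50,000 − 1 = 0.009864 = 0.986%.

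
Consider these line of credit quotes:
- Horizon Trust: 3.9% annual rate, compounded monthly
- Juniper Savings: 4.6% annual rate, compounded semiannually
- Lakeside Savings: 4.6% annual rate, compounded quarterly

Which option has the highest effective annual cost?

Lakeside Savings

Horizon Trust: (1 + 0.039/12)^12 − 1 = 3.970%
Juniper Savings: (1 + 0.046/2)^2 − 1 = 4.653%
Lakeside Savings: (1 + 0.046/4)^4 − 1 = 4.680%
The highest effective annual rate is Lakeside Savings at 4.680%.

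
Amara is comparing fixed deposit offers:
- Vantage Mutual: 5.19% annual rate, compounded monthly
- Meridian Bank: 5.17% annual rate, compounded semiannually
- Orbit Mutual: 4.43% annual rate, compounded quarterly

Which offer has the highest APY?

Vantage Mutual

Vantage Mutual: (1 + 0.0519/12)^12 − 1 = 5.315%
Meridian Bank: (1 + 0.0517/2)^2 − 1 = 5.237%
Orbit Mutual: (1 + 0.0443/4)^4 − 1 = 4.504%
The highest effective annual rate is Vantage Mutual at 5.315%.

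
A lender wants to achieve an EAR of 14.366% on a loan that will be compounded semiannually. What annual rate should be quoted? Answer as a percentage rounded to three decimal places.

13.884%

(1 + r/2)^2 − 1 = 0.14366, so 1 + r/2 = 1.14366^(1/2).
r/2 = 0.069420, so r = 0.138841 = 13.884%.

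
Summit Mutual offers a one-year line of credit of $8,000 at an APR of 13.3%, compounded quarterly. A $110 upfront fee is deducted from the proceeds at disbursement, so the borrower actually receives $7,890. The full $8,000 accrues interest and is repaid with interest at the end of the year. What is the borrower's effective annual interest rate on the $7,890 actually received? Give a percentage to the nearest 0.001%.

Amount owed after one year: 8,000 × (1 + 0.133/4)^4 = 8,000 × 1.139782 = $9,118.25.
Effective rate on net proceeds: 9,118.25 / 7,890 − 1 = 0.155672 = 15.567%.

15.567%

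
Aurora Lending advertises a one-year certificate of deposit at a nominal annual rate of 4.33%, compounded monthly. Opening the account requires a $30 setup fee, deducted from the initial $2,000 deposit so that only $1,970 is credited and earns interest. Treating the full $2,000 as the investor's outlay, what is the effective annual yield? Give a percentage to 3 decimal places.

Value after one year: 1,970 × (1 + 0.0433/12)^12 = 1,970 × 1.044170 = $2,057.01.
Effective yield on the $2,000 outlay: 2,057.01 / 2,000 − 1 = 0.028507 = 2.851%.

2.851%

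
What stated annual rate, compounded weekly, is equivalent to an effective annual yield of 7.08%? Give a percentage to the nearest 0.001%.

(1 + r/52)^52 − 1 = 0.0708, so 1 + r/52 = 1.0708^(1/52).
r/52 = 0.001316, so r = 0.068451 = 6.845%.

6.845%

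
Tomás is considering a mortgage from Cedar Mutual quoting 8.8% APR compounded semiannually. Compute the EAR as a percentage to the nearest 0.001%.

8.994%

EAR = (1 + 0.088/2)^2 − 1.
= (1 + 0.044000)^2 − 1 = 1.089936 − 1 = 8.994%.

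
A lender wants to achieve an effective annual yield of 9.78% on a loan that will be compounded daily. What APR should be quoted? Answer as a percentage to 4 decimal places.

9.3320%

(1 + r/365)^365 − 1 = 0.0978, so 1 + r/365 = 1.0978^(1/365).
r/365 = 0.000256, so r = 0.093320 = 9.3320%.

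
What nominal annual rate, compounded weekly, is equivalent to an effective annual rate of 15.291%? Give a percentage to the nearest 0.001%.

(1 + r/52)^52 − 1 = 0.15291, so 1 + r/52 = 1.15291^(1/52).
r/52 = 0.002740, so r = 0.142484 = 14.248%.

14.248%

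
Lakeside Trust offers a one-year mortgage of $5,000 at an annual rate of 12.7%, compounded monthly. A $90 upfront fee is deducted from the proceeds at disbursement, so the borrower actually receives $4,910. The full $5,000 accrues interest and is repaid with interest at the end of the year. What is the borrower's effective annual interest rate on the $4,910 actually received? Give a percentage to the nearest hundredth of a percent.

15.55%

Amount owed after one year: 5,000 × (1 + 0.127/12)^12 = 5,000 × 1.134660 = $5,673.30.
Effective rate on net proceeds: 5,673.30 / 4,910 − 1 = 0.155458 = 15.55%.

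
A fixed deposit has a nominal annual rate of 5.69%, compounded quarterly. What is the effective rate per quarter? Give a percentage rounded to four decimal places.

1.4225%

With a nominal annual rate compounded quarterly, the periodic rate is the nominal rate divided by 4.
i = 0.0569 / 4 = 0.0142250 = 1.4225%.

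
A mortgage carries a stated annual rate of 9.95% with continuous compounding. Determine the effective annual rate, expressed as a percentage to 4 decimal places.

10.4618%

With continuous compounding, EAR = e^0.0995 − 1.
e^0.0995 = 1.104618, so EAR = 0.104618 = 10.4618%.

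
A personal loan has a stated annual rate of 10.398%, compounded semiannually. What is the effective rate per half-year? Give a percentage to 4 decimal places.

5.1990%

With a nominal annual rate compounded semiannually, the periodic rate is the nominal rate divided by 2.
i = 0.10398 / 2 = 0.0519900 = 5.1990%.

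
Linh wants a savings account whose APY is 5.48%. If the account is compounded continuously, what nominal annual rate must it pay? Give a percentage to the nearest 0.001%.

5.335%

Continuous: nominal r satisfies e^r − 1 = 0.0548.
r = ln(1 + 0.0548) = ln(1.0548) = 0.053351 = 5.335%.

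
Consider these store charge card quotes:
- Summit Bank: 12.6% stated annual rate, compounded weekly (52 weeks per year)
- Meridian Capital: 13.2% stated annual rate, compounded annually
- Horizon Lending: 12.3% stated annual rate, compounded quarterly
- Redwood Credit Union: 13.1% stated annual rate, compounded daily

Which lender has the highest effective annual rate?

Summit Bank: (1 + 0.126/52)^52 − 1 = 13.411%
Meridian Capital: compounded annually, EAR = 13.200%
Horizon Lending: (1 + 0.123/4)^4 − 1 = 12.879%
Redwood Credit Union: (1 + 0.131/365)^365 − 1 = 13.994%
The highest effective annual rate is Redwood Credit Union at 13.994%.

Redwood Credit Union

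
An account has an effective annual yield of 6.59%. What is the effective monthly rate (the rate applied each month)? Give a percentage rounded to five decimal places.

0.53325%

The per-month rate i satisfies (1 + i)^12 = 1 + 0.0659.
i = 1.0659^(1/12) − 1 = 0.0053325 = 0.53325%.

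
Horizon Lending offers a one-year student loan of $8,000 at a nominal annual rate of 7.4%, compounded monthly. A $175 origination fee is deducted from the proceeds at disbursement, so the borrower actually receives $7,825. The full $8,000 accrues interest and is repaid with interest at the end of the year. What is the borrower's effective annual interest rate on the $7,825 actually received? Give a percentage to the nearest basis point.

10.06%

Amount owed after one year: 8,000 × (1 + 0.074/12)^12 = 8,000 × 1.076562 = $8,612.50.
Effective rate on net proceeds: 8,612.50 / 7,825 − 1 = 0.100639 = 10.06%.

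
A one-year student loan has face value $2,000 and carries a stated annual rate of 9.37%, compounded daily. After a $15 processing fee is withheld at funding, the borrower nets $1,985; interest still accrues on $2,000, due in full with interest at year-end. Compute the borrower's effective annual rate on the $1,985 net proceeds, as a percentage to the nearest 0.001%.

Amount owed after one year: 2,000 × (1 + 0.0937/365)^365 = 2,000 × 1.098217 = $2,196.43.
Effective rate on net proceeds: 2,196.43 / 1,985 − 1 = 0.106516 = 10.652%.

10.652%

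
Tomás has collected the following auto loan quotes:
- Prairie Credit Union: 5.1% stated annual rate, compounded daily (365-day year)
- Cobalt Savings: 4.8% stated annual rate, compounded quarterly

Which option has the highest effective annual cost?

Prairie Credit Union

Prairie Credit Union: (1 + 0.051/365)^365 − 1 = 5.232%
Cobalt Savings: (1 + 0.048/4)^4 − 1 = 4.887%
The highest effective annual rate is Prairie Credit Union at 5.232%.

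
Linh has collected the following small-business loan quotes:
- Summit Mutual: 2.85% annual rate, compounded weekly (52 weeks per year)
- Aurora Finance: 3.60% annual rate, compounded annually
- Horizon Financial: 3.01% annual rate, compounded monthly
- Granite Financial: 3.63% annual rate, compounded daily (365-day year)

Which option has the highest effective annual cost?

Granite Financial

Summit Mutual: (1 + 0.0285/52)^52 − 1 = 2.890%
Aurora Finance: compounded annually, EAR = 3.600%
Horizon Financial: (1 + 0.0301/12)^12 − 1 = 3.052%
Granite Financial: (1 + 0.0363/365)^365 − 1 = 3.697%
The highest effective annual rate is Granite Financial at 3.697%.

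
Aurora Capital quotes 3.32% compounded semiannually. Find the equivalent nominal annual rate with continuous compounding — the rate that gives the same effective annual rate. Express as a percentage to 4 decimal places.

EAR = (1 + 0.0332/2)^2 − 1 = 0.033476.
Equivalent continuous rate: r = ln(1 + 0.033476) = 0.032927 = 3.2927%.

3.2927%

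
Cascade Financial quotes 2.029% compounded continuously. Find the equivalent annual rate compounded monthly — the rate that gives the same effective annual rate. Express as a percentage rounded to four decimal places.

2.0307%

EAR under continuous compounding: e^0.02029 − 1 = 0.020497.
Solve (1 + r/12)^12 = 1.020497: r/12 = 1.020497^(1/12) − 1 = 0.001692, so r = 0.020307 = 2.0307%.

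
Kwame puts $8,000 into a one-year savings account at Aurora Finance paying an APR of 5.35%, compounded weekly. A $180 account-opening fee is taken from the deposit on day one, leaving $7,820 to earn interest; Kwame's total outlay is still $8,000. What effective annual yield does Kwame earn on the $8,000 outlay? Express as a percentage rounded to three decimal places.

Value after one year: 7,820 × (1 + 0.0535/52)^52 = 7,820 × 1.054928 = $8,249.54.
Effective yield on the $8,000 outlay: 8,249.54 / 8,000 − 1 = 0.031192 = 3.119%.

3.119%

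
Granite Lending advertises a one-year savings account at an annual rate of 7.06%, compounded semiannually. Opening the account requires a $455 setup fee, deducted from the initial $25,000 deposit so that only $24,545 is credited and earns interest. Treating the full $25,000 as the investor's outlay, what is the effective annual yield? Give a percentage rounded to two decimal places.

5.23%

Value after one year: 24,545 × (1 + 0.0706/2)^2 = 24,545 × 1.071846 = $26,308.46.
Effective yield on the $25,000 outlay: 26,308.46 / 25,000 − 1 = 0.052338 = 5.23%.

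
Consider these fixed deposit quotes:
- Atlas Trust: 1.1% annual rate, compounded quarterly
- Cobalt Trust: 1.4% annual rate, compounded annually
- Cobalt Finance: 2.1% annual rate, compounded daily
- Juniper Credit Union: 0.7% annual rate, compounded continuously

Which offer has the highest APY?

Cobalt Finance

Atlas Trust: (1 + 0.011/4)^4 − 1 = 1.105%
Cobalt Trust: compounded annually, EAR = 1.400%
Cobalt Finance: (1 + 0.021/365)^365 − 1 = 2.122%
Juniper Credit Union: e^0.007 − 1 = 0.702%
The highest effective annual rate is Cobalt Finance at 2.122%.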